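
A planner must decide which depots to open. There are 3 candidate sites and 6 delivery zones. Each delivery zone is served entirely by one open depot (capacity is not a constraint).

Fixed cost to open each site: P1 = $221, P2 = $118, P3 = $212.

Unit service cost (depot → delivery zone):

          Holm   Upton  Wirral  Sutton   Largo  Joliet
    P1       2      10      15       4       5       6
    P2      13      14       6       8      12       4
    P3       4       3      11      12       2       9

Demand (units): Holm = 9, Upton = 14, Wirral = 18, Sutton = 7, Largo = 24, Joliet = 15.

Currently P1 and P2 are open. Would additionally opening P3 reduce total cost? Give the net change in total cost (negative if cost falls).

Current service cost with {P1, P2}: 474.
Adding P3: each delivery zone re-picks its cheapest; new service cost 304, saving 170.
Extra fixed cost: 212. Net change = 212 − 170 = 42.
(Totals: 813 → 855.)

No — net change +42 (cost rises by 42).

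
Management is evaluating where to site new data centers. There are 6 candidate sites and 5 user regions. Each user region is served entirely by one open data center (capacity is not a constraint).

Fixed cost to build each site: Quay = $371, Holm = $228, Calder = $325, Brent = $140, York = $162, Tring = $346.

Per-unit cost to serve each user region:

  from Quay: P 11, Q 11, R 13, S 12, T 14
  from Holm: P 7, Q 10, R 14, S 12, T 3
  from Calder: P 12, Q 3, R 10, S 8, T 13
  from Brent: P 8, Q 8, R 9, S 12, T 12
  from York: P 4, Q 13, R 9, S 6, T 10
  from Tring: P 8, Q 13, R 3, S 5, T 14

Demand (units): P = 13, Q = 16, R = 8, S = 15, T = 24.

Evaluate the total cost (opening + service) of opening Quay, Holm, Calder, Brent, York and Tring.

Each user region is assigned to its cheapest site among the open ones.
{Quay, Holm, Calder, Brent, York, Tring}: P→York 4·13=52, Q→Calder 3·16=48, R→Tring 3·8=24, S→Tring 5·15=75, T→Holm 3·24=72. Service 271; fixed 1572; total 1843.

Total cost: 1843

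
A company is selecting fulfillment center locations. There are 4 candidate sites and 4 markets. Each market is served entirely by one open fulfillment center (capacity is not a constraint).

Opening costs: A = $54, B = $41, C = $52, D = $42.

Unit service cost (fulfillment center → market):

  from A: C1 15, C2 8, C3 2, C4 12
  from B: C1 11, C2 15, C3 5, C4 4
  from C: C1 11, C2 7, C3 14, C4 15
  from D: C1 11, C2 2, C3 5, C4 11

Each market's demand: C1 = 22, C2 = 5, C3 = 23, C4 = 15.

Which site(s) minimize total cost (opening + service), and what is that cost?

For any fixed open set, each market goes to its cheapest open site; total = fixed + service.
{A, B}: C1→B 11·22=242, C2→A 8·5=40, C3→A 2·23=46, C4→B 4·15=60. Service 388; fixed 95; total 483.
{A, B, D}: service 358 + fixed 137 = 495
{B, D}: service 427 + fixed 83 = 510
{A, B, C, D}: service 358 + fixed 189 = 547
No other subset beats 483.

Open A and B; minimum total cost 483.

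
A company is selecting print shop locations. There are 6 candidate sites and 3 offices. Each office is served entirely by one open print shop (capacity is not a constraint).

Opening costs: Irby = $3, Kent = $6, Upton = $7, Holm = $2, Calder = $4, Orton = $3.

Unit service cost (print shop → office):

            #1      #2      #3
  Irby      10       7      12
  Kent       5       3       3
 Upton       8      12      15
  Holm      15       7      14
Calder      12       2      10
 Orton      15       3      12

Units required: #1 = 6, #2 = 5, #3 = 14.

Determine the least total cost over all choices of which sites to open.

For any fixed open set, each office goes to its cheapest open site; total = fixed + service.
{Kent, Calder}: #1→Kent 5·6=30, #2→Calder 2·5=10, #3→Kent 3·14=42. Service 82; fixed 10; total 92.
{Kent}: service 87 + fixed 6 = 93
{Kent, Holm, Calder}: service 82 + fixed 12 = 94
{Irby, Kent, Upton, Holm, Calder, Orton}: #1→Kent 5·6=30, #2→Calder 2·5=10, #3→Kent 3·14=42. Service 82; fixed 25; total 107.
No other subset beats 92.

Minimum total cost: 92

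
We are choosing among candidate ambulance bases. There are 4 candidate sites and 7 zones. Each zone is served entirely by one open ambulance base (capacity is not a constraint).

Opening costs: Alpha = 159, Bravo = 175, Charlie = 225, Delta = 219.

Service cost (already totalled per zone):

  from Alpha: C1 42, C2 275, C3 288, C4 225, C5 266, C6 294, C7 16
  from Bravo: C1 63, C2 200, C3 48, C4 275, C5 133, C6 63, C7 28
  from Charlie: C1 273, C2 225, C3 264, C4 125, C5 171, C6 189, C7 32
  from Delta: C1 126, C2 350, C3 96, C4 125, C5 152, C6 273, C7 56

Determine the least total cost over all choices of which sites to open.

Minimum total cost: 985

For any fixed open set, each zone goes to its cheapest open site; total = fixed + service.
{Bravo}: C1→Bravo 63, C2→Bravo 200, C3→Bravo 48, C4→Bravo 275, C5→Bravo 133, C6→Bravo 63, C7→Bravo 28. Service 810; fixed 175; total 985.
{Bravo, Delta}: C1→Bravo 63, C2→Bravo 200, C3→Bravo 48, C4→Delta 125, C5→Bravo 133, C6→Bravo 63, C7→Bravo 28. Service 660; fixed 394; total 1054.
{Bravo, Charlie}: C1→Bravo 63, C2→Bravo 200, C3→Bravo 48, C4→Charlie 125, C5→Bravo 133, C6→Bravo 63, C7→Bravo 28. Service 660; fixed 400; total 1060.
{Alpha, Bravo, Charlie, Delta}: C1→Alpha 42, C2→Bravo 200, C3→Bravo 48, C4→Charlie 125, C5→Bravo 133, C6→Bravo 63, C7→Alpha 16. Service 627; fixed 778; total 1405.
No other subset beats 985.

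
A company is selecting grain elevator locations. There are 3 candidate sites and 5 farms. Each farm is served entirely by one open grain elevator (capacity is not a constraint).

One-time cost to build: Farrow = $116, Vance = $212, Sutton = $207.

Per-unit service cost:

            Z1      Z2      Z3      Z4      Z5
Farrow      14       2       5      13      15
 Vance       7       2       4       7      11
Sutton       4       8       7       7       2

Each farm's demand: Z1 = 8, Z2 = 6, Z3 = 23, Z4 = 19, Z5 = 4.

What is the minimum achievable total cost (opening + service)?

For any fixed open set, each farm goes to its cheapest open site; total = fixed + service.
{Vance}: Z1→Vance 7·8=56, Z2→Vance 2·6=12, Z3→Vance 4·23=92, Z4→Vance 7·19=133, Z5→Vance 11·4=44. Service 337; fixed 212; total 549.
{Sutton}: service 382 + fixed 207 = 589
{Farrow, Sutton}: Z1→Sutton 4·8=32, Z2→Farrow 2·6=12, Z3→Farrow 5·23=115, Z4→Sutton 7·19=133, Z5→Sutton 2·4=8. Service 300; fixed 323; total 623.
{Farrow, Vance, Sutton}: service 277 + fixed 535 = 812
No other subset beats 549.

Minimum total cost: 549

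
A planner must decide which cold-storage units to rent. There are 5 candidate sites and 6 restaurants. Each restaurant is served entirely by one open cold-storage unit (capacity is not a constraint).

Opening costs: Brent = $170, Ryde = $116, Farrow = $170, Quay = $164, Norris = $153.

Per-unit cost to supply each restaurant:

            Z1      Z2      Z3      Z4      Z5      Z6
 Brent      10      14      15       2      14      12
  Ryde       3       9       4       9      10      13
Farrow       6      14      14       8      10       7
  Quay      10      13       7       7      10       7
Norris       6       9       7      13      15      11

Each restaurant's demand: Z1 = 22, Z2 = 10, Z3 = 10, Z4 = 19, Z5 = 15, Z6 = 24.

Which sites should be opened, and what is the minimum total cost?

For any fixed open set, each restaurant goes to its cheapest open site; total = fixed + service.
{Ryde, Quay}: Z1→Ryde 3·22=66, Z2→Ryde 9·10=90, Z3→Ryde 4·10=40, Z4→Quay 7·19=133, Z5→Ryde 10·15=150, Z6→Quay 7·24=168. Service 647; fixed 280; total 927.
{Ryde}: service 829 + fixed 116 = 945
{Ryde, Farrow}: Z1→Ryde 3·22=66, Z2→Ryde 9·10=90, Z3→Ryde 4·10=40, Z4→Farrow 8·19=152, Z5→Ryde 10·15=150, Z6→Farrow 7·24=168. Service 666; fixed 286; total 952.
{Brent, Ryde, Farrow, Quay, Norris}: Z1→Ryde 3·22=66, Z2→Ryde 9·10=90, Z3→Ryde 4·10=40, Z4→Brent 2·19=38, Z5→Ryde 10·15=150, Z6→Farrow 7·24=168. Service 552; fixed 773; total 1325.
No other subset beats 927.

Open Ryde and Quay; minimum total cost 927.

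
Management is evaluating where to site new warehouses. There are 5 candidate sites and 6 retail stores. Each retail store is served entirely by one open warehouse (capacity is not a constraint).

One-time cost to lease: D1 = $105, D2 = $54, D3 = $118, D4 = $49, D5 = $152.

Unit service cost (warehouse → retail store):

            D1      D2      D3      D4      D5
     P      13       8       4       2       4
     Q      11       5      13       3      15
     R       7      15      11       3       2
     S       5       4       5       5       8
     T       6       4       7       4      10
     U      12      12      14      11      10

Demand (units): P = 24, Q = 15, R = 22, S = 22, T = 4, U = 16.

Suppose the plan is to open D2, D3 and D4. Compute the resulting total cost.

Each retail store is assigned to its cheapest site among the open ones.
{D2, D3, D4}: P→D4 2·24=48, Q→D4 3·15=45, R→D4 3·22=66, S→D2 4·22=88, T→D2 4·4=16, U→D4 11·16=176. Service 439; fixed 221; total 660.

Total cost: 660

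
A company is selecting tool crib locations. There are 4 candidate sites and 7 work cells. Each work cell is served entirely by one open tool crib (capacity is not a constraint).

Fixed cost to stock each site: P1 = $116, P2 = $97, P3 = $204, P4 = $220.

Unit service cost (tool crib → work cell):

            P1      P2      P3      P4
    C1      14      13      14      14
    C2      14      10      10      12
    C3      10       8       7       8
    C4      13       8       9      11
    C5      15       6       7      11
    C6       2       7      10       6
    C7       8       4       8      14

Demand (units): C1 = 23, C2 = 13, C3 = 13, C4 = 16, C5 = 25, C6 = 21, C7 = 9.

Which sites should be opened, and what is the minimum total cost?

For any fixed open set, each work cell goes to its cheapest open site; total = fixed + service.
{P2}: C1→P2 13·23=299, C2→P2 10·13=130, C3→P2 8·13=104, C4→P2 8·16=128, C5→P2 6·25=150, C6→P2 7·21=147, C7→P2 4·9=36. Service 994; fixed 97; total 1091.
{P1, P2}: C1→P2 13·23=299, C2→P2 10·13=130, C3→P2 8·13=104, C4→P2 8·16=128, C5→P2 6·25=150, C6→P1 2·21=42, C7→P2 4·9=36. Service 889; fixed 213; total 1102.
{P2, P3}: service 981 + fixed 301 = 1282
{P1, P2, P3, P4}: service 876 + fixed 637 = 1513
(All 15 nonempty subsets were checked; P2 only is lowest.)

Open P2 only; minimum total cost 1091.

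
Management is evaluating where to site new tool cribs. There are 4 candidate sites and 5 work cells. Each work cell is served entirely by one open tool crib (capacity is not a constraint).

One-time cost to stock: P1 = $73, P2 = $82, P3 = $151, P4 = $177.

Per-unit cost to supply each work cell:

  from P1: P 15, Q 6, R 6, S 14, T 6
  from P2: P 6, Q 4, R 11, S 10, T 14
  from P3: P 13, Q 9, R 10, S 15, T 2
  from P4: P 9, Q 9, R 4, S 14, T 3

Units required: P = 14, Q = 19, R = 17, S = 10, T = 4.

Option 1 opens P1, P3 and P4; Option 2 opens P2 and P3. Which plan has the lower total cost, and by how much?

Option 2 is cheaper by 186.

Option 1: {P1, P3, P4}: P→P4 9·14=126, Q→P1 6·19=114, R→P4 4·17=68, S→P1 14·10=140, T→P3 2·4=8. Service 456; fixed 401; total 857.
Option 2: {P2, P3}: P→P2 6·14=84, Q→P2 4·19=76, R→P3 10·17=170, S→P2 10·10=100, T→P3 2·4=8. Service 438; fixed 233; total 671.
Difference: |857 − 671| = 186.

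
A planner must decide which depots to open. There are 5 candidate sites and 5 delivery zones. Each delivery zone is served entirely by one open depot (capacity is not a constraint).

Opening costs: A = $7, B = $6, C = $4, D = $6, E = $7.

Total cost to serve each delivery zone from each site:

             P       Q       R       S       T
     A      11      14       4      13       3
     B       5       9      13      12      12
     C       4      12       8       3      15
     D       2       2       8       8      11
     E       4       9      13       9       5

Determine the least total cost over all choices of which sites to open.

Minimum total cost: 31

For any fixed open set, each delivery zone goes to its cheapest open site; total = fixed + service.
{A, C, D}: P→D 2, Q→D 2, R→A 4, S→C 3, T→A 3. Service 14; fixed 17; total 31.
{A, D}: P→D 2, Q→D 2, R→A 4, S→D 8, T→A 3. Service 19; fixed 13; total 32.
{C, D}: service 26 + fixed 10 = 36
{A, B, C, D, E}: service 14 + fixed 30 = 44
No other subset beats 31.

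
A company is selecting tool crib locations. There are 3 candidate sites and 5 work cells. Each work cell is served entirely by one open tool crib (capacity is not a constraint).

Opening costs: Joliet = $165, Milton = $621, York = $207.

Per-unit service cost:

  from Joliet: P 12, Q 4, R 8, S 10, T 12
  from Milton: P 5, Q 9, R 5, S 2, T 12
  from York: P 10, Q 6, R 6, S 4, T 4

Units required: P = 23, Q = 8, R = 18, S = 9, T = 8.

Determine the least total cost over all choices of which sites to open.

Minimum total cost: 661

For any fixed open set, each work cell goes to its cheapest open site; total = fixed + service.
{York}: P→York 10·23=230, Q→York 6·8=48, R→York 6·18=108, S→York 4·9=36, T→York 4·8=32. Service 454; fixed 207; total 661.
{Joliet}: P→Joliet 12·23=276, Q→Joliet 4·8=32, R→Joliet 8·18=144, S→Joliet 10·9=90, T→Joliet 12·8=96. Service 638; fixed 165; total 803.
{Joliet, York}: P→York 10·23=230, Q→Joliet 4·8=32, R→York 6·18=108, S→York 4·9=36, T→York 4·8=32. Service 438; fixed 372; total 810.
{Joliet, Milton, York}: service 287 + fixed 993 = 1280
No other subset beats 661.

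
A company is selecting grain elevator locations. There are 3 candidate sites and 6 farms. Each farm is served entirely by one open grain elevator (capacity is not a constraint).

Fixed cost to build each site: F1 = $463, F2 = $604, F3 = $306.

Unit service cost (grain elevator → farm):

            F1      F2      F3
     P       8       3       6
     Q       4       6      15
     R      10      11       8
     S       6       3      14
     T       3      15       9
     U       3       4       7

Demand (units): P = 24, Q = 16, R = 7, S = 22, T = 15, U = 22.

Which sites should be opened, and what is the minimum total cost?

For any fixed open set, each farm goes to its cheapest open site; total = fixed + service.
{F1}: P→F1 8·24=192, Q→F1 4·16=64, R→F1 10·7=70, S→F1 6·22=132, T→F1 3·15=45, U→F1 3·22=66. Service 569; fixed 463; total 1032.
{F2}: service 624 + fixed 604 = 1228
{F1, F3}: service 507 + fixed 769 = 1276
{F1, F2, F3}: P→F2 3·24=72, Q→F1 4·16=64, R→F3 8·7=56, S→F2 3·22=66, T→F1 3·15=45, U→F1 3·22=66. Service 369; fixed 1373; total 1742.
(All 7 nonempty subsets were checked; F1 only is lowest.)

Open F1 only; minimum total cost 1032.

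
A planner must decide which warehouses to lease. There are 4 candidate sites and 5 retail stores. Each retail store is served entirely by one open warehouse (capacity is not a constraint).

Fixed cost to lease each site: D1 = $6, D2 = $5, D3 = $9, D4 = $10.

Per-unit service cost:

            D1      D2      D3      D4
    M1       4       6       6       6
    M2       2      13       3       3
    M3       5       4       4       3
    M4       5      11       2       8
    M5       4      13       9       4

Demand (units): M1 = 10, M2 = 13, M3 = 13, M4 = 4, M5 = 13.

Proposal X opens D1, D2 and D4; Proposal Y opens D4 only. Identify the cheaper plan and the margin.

Proposal X is cheaper by 34.

Proposal X: {D1, D2, D4}: M1→D1 4·10=40, M2→D1 2·13=26, M3→D4 3·13=39, M4→D1 5·4=20, M5→D1 4·13=52. Service 177; fixed 21; total 198.
Proposal Y: {D4}: M1→D4 6·10=60, M2→D4 3·13=39, M3→D4 3·13=39, M4→D4 8·4=32, M5→D4 4·13=52. Service 222; fixed 10; total 232.
Difference: |198 − 232| = 34.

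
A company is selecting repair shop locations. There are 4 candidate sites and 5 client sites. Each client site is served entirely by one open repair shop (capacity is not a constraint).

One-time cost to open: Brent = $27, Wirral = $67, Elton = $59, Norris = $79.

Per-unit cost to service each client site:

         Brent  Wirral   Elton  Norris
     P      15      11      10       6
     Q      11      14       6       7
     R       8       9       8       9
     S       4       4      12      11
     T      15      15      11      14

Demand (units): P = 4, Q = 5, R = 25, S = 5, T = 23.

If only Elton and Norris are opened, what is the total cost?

Each client site is assigned to its cheapest site among the open ones.
{Elton, Norris}: P→Norris 6·4=24, Q→Elton 6·5=30, R→Elton 8·25=200, S→Norris 11·5=55, T→Elton 11·23=253. Service 562; fixed 138; total 700.

Total cost: 700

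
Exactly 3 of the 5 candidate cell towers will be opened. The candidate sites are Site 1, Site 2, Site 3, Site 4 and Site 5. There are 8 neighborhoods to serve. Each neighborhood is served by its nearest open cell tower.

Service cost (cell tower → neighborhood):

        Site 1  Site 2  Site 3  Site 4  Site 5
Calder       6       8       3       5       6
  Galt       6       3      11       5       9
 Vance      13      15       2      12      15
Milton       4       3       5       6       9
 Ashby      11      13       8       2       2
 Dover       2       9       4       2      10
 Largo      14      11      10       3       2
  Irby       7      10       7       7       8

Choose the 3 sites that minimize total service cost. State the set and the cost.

Choose Site 2, Site 3 and Site 4; total service cost 25.

With exactly 3 open, each neighborhood uses its cheapest among the chosen.
{Site 2, Site 3, Site 4}: Calder→Site 3 3, Galt→Site 2 3, Vance→Site 3 2, Milton→Site 2 3, Ashby→Site 4 2, Dover→Site 4 2, Largo→Site 4 3, Irby→Site 3 7. Service cost 25.
{Site 2, Site 3, Site 5}: service cost 26
{Site 1, Site 3, Site 4}: service cost 28
Among all 10 size-3 choices, {Site 2, Site 3, Site 4} is lowest.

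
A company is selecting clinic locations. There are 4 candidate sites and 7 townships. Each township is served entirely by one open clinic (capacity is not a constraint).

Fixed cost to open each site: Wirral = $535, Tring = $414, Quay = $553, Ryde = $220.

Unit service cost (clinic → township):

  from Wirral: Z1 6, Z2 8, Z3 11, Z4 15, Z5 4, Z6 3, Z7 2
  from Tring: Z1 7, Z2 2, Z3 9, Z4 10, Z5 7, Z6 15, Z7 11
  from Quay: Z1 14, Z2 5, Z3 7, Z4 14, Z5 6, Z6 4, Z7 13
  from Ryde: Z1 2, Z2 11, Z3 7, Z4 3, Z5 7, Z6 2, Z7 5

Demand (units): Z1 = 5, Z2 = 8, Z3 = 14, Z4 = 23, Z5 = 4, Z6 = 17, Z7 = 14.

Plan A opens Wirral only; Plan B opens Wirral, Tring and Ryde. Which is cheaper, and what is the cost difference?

Plan A is cheaper by 217.

Plan A: {Wirral}: Z1→Wirral 6·5=30, Z2→Wirral 8·8=64, Z3→Wirral 11·14=154, Z4→Wirral 15·23=345, Z5→Wirral 4·4=16, Z6→Wirral 3·17=51, Z7→Wirral 2·14=28. Service 688; fixed 535; total 1223.
Plan B: {Wirral, Tring, Ryde}: Z1→Ryde 2·5=10, Z2→Tring 2·8=16, Z3→Ryde 7·14=98, Z4→Ryde 3·23=69, Z5→Wirral 4·4=16, Z6→Ryde 2·17=34, Z7→Wirral 2·14=28. Service 271; fixed 1169; total 1440.
Difference: |1223 − 1440| = 217.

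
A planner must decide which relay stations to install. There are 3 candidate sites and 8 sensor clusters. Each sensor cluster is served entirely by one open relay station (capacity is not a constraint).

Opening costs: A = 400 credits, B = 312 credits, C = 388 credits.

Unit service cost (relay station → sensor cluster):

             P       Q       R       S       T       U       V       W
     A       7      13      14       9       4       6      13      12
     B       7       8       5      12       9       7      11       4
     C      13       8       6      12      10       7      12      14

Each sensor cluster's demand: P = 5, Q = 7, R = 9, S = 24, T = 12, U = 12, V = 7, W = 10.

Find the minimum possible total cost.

For any fixed open set, each sensor cluster goes to its cheapest open site; total = fixed + service.
{B}: P→B 7·5=35, Q→B 8·7=56, R→B 5·9=45, S→B 12·24=288, T→B 9·12=108, U→B 7·12=84, V→B 11·7=77, W→B 4·10=40. Service 733; fixed 312; total 1045.
{A}: service 799 + fixed 400 = 1199
{C}: service 891 + fixed 388 = 1279
{A, B, C}: service 589 + fixed 1100 = 1689
No other subset beats 1045.

Minimum total cost: 1045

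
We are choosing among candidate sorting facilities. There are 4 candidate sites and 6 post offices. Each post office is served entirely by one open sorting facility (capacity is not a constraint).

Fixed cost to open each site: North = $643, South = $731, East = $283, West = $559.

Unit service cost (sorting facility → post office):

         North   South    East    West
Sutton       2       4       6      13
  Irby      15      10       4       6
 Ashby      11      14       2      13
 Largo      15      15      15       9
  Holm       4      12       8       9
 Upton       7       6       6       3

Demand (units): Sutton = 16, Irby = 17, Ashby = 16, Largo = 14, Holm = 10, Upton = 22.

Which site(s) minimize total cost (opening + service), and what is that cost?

Open East only; minimum total cost 901.

For any fixed open set, each post office goes to its cheapest open site; total = fixed + service.
{East}: Sutton→East 6·16=96, Irby→East 4·17=68, Ashby→East 2·16=32, Largo→East 15·14=210, Holm→East 8·10=80, Upton→East 6·22=132. Service 618; fixed 283; total 901.
{East, West}: service 468 + fixed 842 = 1310
{West}: service 800 + fixed 559 = 1359
{North, South, East, West}: service 364 + fixed 2216 = 2580
(All 15 nonempty subsets were checked; East only is lowest.)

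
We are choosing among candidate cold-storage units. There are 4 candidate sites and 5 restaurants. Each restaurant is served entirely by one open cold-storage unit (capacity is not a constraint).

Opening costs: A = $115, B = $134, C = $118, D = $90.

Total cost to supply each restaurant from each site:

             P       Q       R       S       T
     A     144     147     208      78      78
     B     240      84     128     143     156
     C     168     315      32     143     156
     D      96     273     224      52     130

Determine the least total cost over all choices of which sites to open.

Minimum total cost: 712

For any fixed open set, each restaurant goes to its cheapest open site; total = fixed + service.
{A, C}: P→A 144, Q→A 147, R→C 32, S→A 78, T→A 78. Service 479; fixed 233; total 712.
{B, D}: service 490 + fixed 224 = 714
{A, C, D}: P→D 96, Q→A 147, R→C 32, S→D 52, T→A 78. Service 405; fixed 323; total 728.
{A, B, C, D}: service 342 + fixed 457 = 799
(All 15 nonempty subsets were checked; A and C is lowest.)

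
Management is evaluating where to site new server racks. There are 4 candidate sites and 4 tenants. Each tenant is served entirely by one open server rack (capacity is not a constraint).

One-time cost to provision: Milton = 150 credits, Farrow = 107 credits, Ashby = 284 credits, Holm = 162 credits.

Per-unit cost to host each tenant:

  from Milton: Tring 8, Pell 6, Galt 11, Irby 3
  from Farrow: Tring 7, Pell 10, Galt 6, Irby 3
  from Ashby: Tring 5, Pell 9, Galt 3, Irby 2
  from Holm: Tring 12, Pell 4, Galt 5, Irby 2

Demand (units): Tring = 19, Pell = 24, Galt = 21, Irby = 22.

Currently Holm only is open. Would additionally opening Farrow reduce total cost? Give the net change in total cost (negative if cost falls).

Current service cost with {Holm}: 473.
Adding Farrow: each tenant re-picks its cheapest; new service cost 378, saving 95.
Extra fixed cost: 107. Net change = 107 − 95 = 12.
(Totals: 635 → 647.)

No — net change +12 (cost rises by 12).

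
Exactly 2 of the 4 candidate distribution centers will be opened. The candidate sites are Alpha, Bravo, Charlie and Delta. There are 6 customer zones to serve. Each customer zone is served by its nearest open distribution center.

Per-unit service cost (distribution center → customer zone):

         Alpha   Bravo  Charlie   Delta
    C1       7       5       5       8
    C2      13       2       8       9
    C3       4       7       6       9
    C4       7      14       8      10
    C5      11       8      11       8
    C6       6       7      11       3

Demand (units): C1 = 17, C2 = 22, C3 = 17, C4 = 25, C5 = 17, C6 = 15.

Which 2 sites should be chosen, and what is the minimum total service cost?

Choose Alpha and Bravo; total service cost 598.

With exactly 2 open, each customer zone uses its cheapest among the chosen.
{Alpha, Bravo}: C1→Bravo 5·17=85, C2→Bravo 2·22=44, C3→Alpha 4·17=68, C4→Alpha 7·25=175, C5→Bravo 8·17=136, C6→Alpha 6·15=90. Service cost 598.
{Bravo, Charlie}: service cost 672
{Bravo, Delta}: service cost 679
Among all 6 size-2 choices, {Alpha, Bravo} is lowest.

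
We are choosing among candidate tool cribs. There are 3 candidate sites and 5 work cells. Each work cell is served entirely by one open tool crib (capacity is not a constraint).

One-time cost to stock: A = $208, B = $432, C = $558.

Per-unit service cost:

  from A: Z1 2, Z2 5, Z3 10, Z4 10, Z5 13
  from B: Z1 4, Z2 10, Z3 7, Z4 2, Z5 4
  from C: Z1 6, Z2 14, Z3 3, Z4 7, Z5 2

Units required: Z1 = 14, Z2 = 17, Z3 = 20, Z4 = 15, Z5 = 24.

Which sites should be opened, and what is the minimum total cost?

For any fixed open set, each work cell goes to its cheapest open site; total = fixed + service.
{B}: Z1→B 4·14=56, Z2→B 10·17=170, Z3→B 7·20=140, Z4→B 2·15=30, Z5→B 4·24=96. Service 492; fixed 432; total 924.
{A}: service 775 + fixed 208 = 983
{A, B}: service 379 + fixed 640 = 1019
{A, B, C}: service 251 + fixed 1198 = 1449
No other subset beats 924.

Open B only; minimum total cost 924.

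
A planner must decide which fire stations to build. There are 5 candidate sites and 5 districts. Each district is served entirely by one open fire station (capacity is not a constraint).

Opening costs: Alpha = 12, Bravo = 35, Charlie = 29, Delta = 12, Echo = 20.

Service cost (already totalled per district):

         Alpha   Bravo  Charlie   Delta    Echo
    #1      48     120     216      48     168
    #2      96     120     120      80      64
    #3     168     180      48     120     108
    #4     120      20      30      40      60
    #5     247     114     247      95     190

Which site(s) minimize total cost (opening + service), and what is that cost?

For any fixed open set, each district goes to its cheapest open site; total = fixed + service.
{Charlie, Delta}: #1→Delta 48, #2→Delta 80, #3→Charlie 48, #4→Charlie 30, #5→Delta 95. Service 301; fixed 41; total 342.
{Charlie, Delta, Echo}: #1→Delta 48, #2→Echo 64, #3→Charlie 48, #4→Charlie 30, #5→Delta 95. Service 285; fixed 61; total 346.
{Alpha, Charlie, Delta}: service 301 + fixed 53 = 354
{Alpha, Bravo, Charlie, Delta, Echo}: #1→Alpha 48, #2→Echo 64, #3→Charlie 48, #4→Bravo 20, #5→Delta 95. Service 275; fixed 108; total 383.
No other subset beats 342.

Open Charlie and Delta; minimum total cost 342.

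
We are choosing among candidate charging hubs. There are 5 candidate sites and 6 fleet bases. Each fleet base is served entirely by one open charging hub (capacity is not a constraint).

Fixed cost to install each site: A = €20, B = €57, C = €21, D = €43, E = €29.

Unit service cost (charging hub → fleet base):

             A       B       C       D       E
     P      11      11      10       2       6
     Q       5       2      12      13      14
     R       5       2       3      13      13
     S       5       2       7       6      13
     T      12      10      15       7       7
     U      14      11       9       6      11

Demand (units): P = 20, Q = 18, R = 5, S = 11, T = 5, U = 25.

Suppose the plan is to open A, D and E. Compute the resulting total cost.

Each fleet base is assigned to its cheapest site among the open ones.
{A, D, E}: P→D 2·20=40, Q→A 5·18=90, R→A 5·5=25, S→A 5·11=55, T→D 7·5=35, U→D 6·25=150. Service 395; fixed 92; total 487.

Total cost: 487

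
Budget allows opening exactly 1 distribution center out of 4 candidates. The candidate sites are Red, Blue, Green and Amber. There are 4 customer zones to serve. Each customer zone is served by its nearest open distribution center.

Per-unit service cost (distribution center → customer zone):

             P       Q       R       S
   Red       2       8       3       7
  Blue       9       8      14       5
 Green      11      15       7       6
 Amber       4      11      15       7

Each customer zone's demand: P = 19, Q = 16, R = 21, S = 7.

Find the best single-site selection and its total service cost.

With exactly 1 open, each customer zone uses its cheapest among the chosen.
{Red}: P→Red 2·19=38, Q→Red 8·16=128, R→Red 3·21=63, S→Red 7·7=49. Service cost 278.
{Amber}: service cost 616
{Blue}: service cost 628
Among all 4 size-1 choices, {Red} is lowest.

Choose Red only; total service cost 278.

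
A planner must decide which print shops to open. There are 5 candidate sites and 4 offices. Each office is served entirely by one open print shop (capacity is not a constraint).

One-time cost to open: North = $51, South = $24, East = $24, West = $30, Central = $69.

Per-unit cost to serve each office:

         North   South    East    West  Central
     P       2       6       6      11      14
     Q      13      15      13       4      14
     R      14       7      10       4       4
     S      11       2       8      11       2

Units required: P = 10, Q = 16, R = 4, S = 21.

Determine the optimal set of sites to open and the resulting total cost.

For any fixed open set, each office goes to its cheapest open site; total = fixed + service.
{South, West}: P→South 6·10=60, Q→West 4·16=64, R→West 4·4=16, S→South 2·21=42. Service 182; fixed 54; total 236.
{North, South, West}: P→North 2·10=20, Q→West 4·16=64, R→West 4·4=16, S→South 2·21=42. Service 142; fixed 105; total 247.
{South, East, West}: P→South 6·10=60, Q→West 4·16=64, R→West 4·4=16, S→South 2·21=42. Service 182; fixed 78; total 260.
{North, South, East, West, Central}: service 142 + fixed 198 = 340
No other subset beats 236.

Open South and West; minimum total cost 236.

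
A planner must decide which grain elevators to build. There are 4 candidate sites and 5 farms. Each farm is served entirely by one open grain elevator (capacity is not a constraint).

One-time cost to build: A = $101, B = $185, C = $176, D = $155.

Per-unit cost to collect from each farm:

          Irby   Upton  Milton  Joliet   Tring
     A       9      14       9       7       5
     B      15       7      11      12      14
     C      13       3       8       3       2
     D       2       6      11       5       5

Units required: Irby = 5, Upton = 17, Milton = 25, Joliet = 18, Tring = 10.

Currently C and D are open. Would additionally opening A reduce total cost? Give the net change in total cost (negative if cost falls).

No — net change +101 (cost rises by 101).

Current service cost with {C, D}: 335.
Adding A: each farm re-picks its cheapest; new service cost 335, saving 0.
Extra fixed cost: 101. Net change = 101 − 0 = 101.
(Totals: 666 → 767.)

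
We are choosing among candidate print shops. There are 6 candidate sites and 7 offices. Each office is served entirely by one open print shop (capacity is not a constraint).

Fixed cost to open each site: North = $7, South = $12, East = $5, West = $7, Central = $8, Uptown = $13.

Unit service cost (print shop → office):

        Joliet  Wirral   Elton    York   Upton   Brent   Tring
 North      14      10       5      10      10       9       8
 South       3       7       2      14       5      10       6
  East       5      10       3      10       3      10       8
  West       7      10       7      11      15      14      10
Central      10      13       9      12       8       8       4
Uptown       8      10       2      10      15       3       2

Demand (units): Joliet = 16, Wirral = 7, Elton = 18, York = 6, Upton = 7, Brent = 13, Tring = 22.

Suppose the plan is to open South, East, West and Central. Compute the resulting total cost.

Each office is assigned to its cheapest site among the open ones.
{South, East, West, Central}: Joliet→South 3·16=48, Wirral→South 7·7=49, Elton→South 2·18=36, York→East 10·6=60, Upton→East 3·7=21, Brent→Central 8·13=104, Tring→Central 4·22=88. Service 406; fixed 32; total 438.

Total cost: 438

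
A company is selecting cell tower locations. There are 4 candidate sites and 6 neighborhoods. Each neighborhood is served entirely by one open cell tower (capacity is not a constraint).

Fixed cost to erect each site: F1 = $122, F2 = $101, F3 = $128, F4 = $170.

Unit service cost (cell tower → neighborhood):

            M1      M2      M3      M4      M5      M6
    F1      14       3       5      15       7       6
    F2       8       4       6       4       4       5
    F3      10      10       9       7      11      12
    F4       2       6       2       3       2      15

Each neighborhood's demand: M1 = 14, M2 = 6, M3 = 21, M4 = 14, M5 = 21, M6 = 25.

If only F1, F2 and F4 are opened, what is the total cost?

Total cost: 690

Each neighborhood is assigned to its cheapest site among the open ones.
{F1, F2, F4}: M1→F4 2·14=28, M2→F1 3·6=18, M3→F4 2·21=42, M4→F4 3·14=42, M5→F4 2·21=42, M6→F2 5·25=125. Service 297; fixed 393; total 690.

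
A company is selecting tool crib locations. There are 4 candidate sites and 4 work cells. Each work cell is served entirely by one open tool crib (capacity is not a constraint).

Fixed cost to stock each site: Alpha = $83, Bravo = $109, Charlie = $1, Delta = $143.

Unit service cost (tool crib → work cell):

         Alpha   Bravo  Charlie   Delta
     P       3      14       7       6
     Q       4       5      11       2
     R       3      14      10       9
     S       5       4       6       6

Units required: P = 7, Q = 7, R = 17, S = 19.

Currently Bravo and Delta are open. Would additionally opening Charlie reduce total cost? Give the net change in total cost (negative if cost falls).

Current service cost with {Bravo, Delta}: 285.
Adding Charlie: each work cell re-picks its cheapest; new service cost 285, saving 0.
Extra fixed cost: 1. Net change = 1 − 0 = 1.
(Totals: 537 → 538.)

No — net change +1 (cost rises by 1).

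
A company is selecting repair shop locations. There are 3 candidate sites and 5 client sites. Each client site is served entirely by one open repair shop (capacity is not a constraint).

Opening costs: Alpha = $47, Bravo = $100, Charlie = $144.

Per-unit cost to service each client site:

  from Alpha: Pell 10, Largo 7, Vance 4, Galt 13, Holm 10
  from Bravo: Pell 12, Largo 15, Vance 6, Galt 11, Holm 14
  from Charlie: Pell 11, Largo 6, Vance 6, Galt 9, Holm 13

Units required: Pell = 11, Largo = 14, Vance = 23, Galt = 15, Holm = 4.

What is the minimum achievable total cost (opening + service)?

For any fixed open set, each client site goes to its cheapest open site; total = fixed + service.
{Alpha}: Pell→Alpha 10·11=110, Largo→Alpha 7·14=98, Vance→Alpha 4·23=92, Galt→Alpha 13·15=195, Holm→Alpha 10·4=40. Service 535; fixed 47; total 582.
{Alpha, Bravo}: service 505 + fixed 147 = 652
{Alpha, Charlie}: Pell→Alpha 10·11=110, Largo→Charlie 6·14=84, Vance→Alpha 4·23=92, Galt→Charlie 9·15=135, Holm→Alpha 10·4=40. Service 461; fixed 191; total 652.
{Alpha, Bravo, Charlie}: Pell→Alpha 10·11=110, Largo→Charlie 6·14=84, Vance→Alpha 4·23=92, Galt→Charlie 9·15=135, Holm→Alpha 10·4=40. Service 461; fixed 291; total 752.
No other subset beats 582.

Minimum total cost: 582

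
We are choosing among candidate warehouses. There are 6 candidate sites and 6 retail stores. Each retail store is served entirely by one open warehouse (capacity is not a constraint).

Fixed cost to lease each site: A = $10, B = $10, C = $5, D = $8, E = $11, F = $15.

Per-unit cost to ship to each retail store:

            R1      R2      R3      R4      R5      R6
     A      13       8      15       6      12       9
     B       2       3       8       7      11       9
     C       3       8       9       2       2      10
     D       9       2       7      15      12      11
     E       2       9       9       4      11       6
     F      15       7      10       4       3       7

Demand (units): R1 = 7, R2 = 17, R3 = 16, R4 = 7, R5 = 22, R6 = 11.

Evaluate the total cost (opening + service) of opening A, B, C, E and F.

Each retail store is assigned to its cheapest site among the open ones.
{A, B, C, E, F}: R1→B 2·7=14, R2→B 3·17=51, R3→B 8·16=128, R4→C 2·7=14, R5→C 2·22=44, R6→E 6·11=66. Service 317; fixed 51; total 368.

Total cost: 368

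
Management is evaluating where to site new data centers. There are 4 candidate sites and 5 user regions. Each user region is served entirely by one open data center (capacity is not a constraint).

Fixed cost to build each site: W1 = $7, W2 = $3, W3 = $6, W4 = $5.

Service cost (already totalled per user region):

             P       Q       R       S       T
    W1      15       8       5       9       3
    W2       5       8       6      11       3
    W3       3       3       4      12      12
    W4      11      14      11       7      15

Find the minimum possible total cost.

Minimum total cost: 33

For any fixed open set, each user region goes to its cheapest open site; total = fixed + service.
{W2, W3}: P→W3 3, Q→W3 3, R→W3 4, S→W2 11, T→W2 3. Service 24; fixed 9; total 33.
{W2, W3, W4}: P→W3 3, Q→W3 3, R→W3 4, S→W4 7, T→W2 3. Service 20; fixed 14; total 34.
{W1, W3}: P→W3 3, Q→W3 3, R→W3 4, S→W1 9, T→W1 3. Service 22; fixed 13; total 35.
{W1, W2, W3, W4}: service 20 + fixed 21 = 41
No other subset beats 33.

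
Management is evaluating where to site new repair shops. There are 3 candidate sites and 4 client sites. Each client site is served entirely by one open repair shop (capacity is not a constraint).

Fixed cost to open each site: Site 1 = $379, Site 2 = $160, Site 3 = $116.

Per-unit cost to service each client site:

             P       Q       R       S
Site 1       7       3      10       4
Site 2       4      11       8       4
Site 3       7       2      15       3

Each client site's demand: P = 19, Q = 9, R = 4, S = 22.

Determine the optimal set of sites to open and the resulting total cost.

For any fixed open set, each client site goes to its cheapest open site; total = fixed + service.
{Site 3}: P→Site 3 7·19=133, Q→Site 3 2·9=18, R→Site 3 15·4=60, S→Site 3 3·22=66. Service 277; fixed 116; total 393.
{Site 2}: service 295 + fixed 160 = 455
{Site 2, Site 3}: service 192 + fixed 276 = 468
{Site 1, Site 2, Site 3}: service 192 + fixed 655 = 847
No other subset beats 393.

Open Site 3 only; minimum total cost 393.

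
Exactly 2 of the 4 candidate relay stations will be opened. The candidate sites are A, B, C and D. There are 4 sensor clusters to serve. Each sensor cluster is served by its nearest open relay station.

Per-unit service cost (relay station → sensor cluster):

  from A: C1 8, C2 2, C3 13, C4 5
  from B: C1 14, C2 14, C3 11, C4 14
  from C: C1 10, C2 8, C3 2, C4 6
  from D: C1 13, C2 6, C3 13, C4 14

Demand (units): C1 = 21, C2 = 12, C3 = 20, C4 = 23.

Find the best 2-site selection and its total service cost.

With exactly 2 open, each sensor cluster uses its cheapest among the chosen.
{A, C}: C1→A 8·21=168, C2→A 2·12=24, C3→C 2·20=40, C4→A 5·23=115. Service cost 347.
{C, D}: service cost 460
{B, C}: service cost 484
Among all 6 size-2 choices, {A, C} is lowest.

Choose A and C; total service cost 347.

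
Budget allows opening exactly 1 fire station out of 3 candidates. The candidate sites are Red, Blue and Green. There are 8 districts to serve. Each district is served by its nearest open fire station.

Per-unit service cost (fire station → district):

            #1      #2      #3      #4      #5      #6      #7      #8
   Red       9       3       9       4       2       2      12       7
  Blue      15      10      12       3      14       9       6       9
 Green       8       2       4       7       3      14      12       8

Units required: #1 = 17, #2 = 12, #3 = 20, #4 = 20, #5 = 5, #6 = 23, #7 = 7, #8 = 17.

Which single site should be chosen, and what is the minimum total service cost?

Choose Red only; total service cost 708.

With exactly 1 open, each district uses its cheapest among the chosen.
{Red}: #1→Red 9·17=153, #2→Red 3·12=36, #3→Red 9·20=180, #4→Red 4·20=80, #5→Red 2·5=10, #6→Red 2·23=46, #7→Red 12·7=84, #8→Red 7·17=119. Service cost 708.
{Green}: service cost 937
{Blue}: service cost 1147
Among all 3 size-1 choices, {Red} is lowest.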